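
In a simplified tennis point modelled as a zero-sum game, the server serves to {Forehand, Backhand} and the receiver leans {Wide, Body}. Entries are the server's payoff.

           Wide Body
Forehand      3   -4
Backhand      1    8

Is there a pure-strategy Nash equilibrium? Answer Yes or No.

Row minima: Forehand → -4, Backhand → 1; maximin = 1.
Column maxima: Wide → 3, Body → 8; minimax = 3.
1 ≠ 3, so no pure-strategy equilibrium exists.

No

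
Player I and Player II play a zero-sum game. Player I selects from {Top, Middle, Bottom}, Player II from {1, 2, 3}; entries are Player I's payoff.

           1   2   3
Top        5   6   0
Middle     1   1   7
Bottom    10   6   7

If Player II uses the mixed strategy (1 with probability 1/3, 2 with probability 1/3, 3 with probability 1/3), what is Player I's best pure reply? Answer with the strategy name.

Expected payoff of Top: (1/3)·5 + (1/3)·6 + (1/3)·0 = 11/3.
Expected payoff of Middle: (1/3)·1 + (1/3)·1 + (1/3)·7 = 3.
Expected payoff of Bottom: (1/3)·10 + (1/3)·6 + (1/3)·7 = 23/3.
The largest is 23/3, so Player I's best response is Bottom.

Bottom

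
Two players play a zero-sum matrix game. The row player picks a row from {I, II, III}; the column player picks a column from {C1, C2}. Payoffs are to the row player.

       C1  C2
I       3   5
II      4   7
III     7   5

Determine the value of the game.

29/5

Row minima: I → 3, II → 4, III → 5; maximin = 5.
Column maxima: C1 → 7, C2 → 7; minimax = 7.
5 ≠ 7, so there is no saddle point; optimal play is mixed.
I is strictly dominated by II, so the row player never plays it.
On the remaining 2×2 (II, III vs C1, C2):
Let the row player play II with probability p. Expected payoff against C1: 4p + 7(1−p) = −3p + 7; against C2: 7p + 5(1−p) = 2p + 5.
Setting these equal: −3p + 7 = 2p + 5 ⇒ −5p = -2 ⇒ p = 2/5, and the value is (-3)·(2/5) + 7 = 29/5.
For the column player: with q = P(C1), equating II's and III's payoffs gives −3q + 7 = 2q + 5 ⇒ q = 2/5.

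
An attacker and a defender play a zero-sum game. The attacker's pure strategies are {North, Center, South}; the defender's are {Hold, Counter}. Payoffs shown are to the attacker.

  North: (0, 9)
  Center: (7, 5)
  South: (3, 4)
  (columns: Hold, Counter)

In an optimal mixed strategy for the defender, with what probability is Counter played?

Row minima: North → 0, Center → 5, South → 3; maximin = 5.
Column maxima: Hold → 7, Counter → 9; minimax = 7.
5 ≠ 7, so there is no saddle point; optimal play is mixed.
South is strictly dominated by Center, so the attacker never plays it.
On the remaining 2×2 (North, Center vs Hold, Counter):
Let the attacker play North with probability p. Expected payoff against Hold: 0p + 7(1−p) = −7p + 7; against Counter: 9p + 5(1−p) = 4p + 5.
Setting these equal: −7p + 7 = 4p + 5 ⇒ −11p = -2 ⇒ p = 2/11, and the value is (-7)·(2/11) + 7 = 63/11.
For the defender: with q = P(Hold), equating North's and Center's payoffs gives −9q + 9 = 2q + 5 ⇒ q = 4/11.

7/11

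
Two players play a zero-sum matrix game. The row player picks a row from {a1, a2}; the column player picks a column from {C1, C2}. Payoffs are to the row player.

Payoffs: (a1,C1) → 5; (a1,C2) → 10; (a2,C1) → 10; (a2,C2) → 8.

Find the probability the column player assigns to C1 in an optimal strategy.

2/7

Row minima: a1 → 5, a2 → 8; maximin = 8.
Column maxima: C1 → 10, C2 → 10; minimax = 10.
8 ≠ 10, so there is no saddle point; optimal play is mixed.
Let the row player play a1 with probability p. Expected payoff against C1: 5p + 10(1−p) = −5p + 10; against C2: 10p + 8(1−p) = 2p + 8.
Setting these equal: −5p + 10 = 2p + 8 ⇒ −7p = -2 ⇒ p = 2/7, and the value is (-5)·(2/7) + 10 = 60/7.
For the column player: with q = P(C1), equating a1's and a2's payoffs gives −5q + 10 = 2q + 8 ⇒ q = 2/7.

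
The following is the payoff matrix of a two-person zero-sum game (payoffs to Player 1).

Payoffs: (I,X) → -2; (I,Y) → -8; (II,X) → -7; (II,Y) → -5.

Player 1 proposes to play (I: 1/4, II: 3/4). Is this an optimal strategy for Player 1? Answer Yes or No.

Against X this mix gives (1/4)·(-2) + (3/4)·(-7) = -23/4.
Against Y this mix gives (1/4)·(-8) + (3/4)·(-5) = -23/4.
All of Player 2's active replies (X, Y) yield -23/4, and no column does worse for Player 1. The mix makes Player 2 indifferent and guarantees -23/4, so it is optimal.

Yes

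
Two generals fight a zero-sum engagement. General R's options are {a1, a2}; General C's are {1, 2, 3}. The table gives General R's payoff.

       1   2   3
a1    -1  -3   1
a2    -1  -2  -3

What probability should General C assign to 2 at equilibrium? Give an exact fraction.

4/5

Row minima: a1 → -3, a2 → -3; maximin = -3.
Column maxima: 1 → -1, 2 → -2, 3 → 1; minimax = -2.
-3 ≠ -2, so there is no saddle point; optimal play is mixed.
1 is strictly dominated by 2 (it gives General R strictly more in every row), so General C never plays it.
On the remaining 2×2 (a1, a2 vs 2, 3):
Let General R play a1 with probability p. Expected payoff against 2: (-3)p + (-2)(1−p) = −p − 2; against 3: 1p + (-3)(1−p) = 4p − 3.
Setting these equal: −p − 2 = 4p − 3 ⇒ −5p = -1 ⇒ p = 1/5, and the value is (-1)·(1/5) − 2 = -11/5.
For General C: with q = P(2), equating a1's and a2's payoffs gives −4q + 1 = q − 3 ⇒ q = 4/5.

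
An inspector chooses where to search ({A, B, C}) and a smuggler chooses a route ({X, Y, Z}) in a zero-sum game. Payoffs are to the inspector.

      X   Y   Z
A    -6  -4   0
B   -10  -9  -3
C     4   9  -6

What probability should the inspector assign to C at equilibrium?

Row minima: A → -6, B → -10, C → -6; maximin = -6.
Column maxima: X → 4, Y → 9, Z → 0; minimax = 0.
-6 ≠ 0, so there is no saddle point; optimal play is mixed.
B is strictly dominated by A, so the inspector never plays it.
Y is strictly dominated by X (it gives the inspector strictly more in every row), so the smuggler never plays it.
On the remaining 2×2 (A, C vs X, Z):
Let the inspector play A with probability p. Expected payoff against X: (-6)p + 4(1−p) = −10p + 4; against Z: 0p + (-6)(1−p) = 6p − 6.
Setting these equal: −10p + 4 = 6p − 6 ⇒ −16p = -10 ⇒ p = 5/8, and the value is (-10)·(5/8) + 4 = -9/4.
For the smuggler: with q = P(X), equating A's and C's payoffs gives −6q = 10q − 6 ⇒ q = 3/8.

3/8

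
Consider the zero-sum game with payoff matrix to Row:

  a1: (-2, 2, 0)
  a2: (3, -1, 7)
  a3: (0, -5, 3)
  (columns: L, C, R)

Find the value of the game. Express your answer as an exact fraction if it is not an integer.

Row minima: a1 → -2, a2 → -1, a3 → -5; maximin = -1.
Column maxima: L → 3, C → 2, R → 7; minimax = 2.
-1 ≠ 2, so there is no saddle point; optimal play is mixed.
a3 is strictly dominated by a2, so Row never plays it.
R is strictly dominated by L (it gives Row strictly more in every row), so Column never plays it.
On the remaining 2×2 (a1, a2 vs L, C):
Let Row play a1 with probability p. Expected payoff against L: (-2)p + 3(1−p) = −5p + 3; against C: 2p + (-1)(1−p) = 3p − 1.
Setting these equal: −5p + 3 = 3p − 1 ⇒ −8p = -4 ⇒ p = 1/2, and the value is (-5)·(1/2) + 3 = 1/2.
For Column: with q = P(L), equating a1's and a2's payoffs gives −4q + 2 = 4q − 1 ⇒ q = 3/8.

1/2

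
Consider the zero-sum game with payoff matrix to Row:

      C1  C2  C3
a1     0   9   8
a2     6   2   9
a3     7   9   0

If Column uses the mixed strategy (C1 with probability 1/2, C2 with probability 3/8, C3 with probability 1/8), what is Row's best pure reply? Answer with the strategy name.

Expected payoff of a1: (1/2)·0 + (3/8)·9 + (1/8)·8 = 35/8.
Expected payoff of a2: (1/2)·6 + (3/8)·2 + (1/8)·9 = 39/8.
Expected payoff of a3: (1/2)·7 + (3/8)·9 + (1/8)·0 = 55/8.
The largest is 55/8, so Row's best response is a3.

a3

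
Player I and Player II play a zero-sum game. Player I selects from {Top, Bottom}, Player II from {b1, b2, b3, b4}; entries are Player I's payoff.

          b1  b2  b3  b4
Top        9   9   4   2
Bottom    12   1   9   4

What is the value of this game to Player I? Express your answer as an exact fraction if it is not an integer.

17/5

Row minima: Top → 2, Bottom → 1; maximin = 2.
Column maxima: b1 → 12, b2 → 9, b3 → 9, b4 → 4; minimax = 4.
2 ≠ 4, so there is no saddle point; optimal play is mixed.
b1 is strictly dominated by b3 (it gives Player I strictly more in every row), so Player II never plays it.
b3 is strictly dominated by b4 (it gives Player I strictly more in every row), so Player II never plays it.
On the remaining 2×2 (Top, Bottom vs b2, b4):
Let Player I play Top with probability p. Expected payoff against b2: 9p + 1(1−p) = 8p + 1; against b4: 2p + 4(1−p) = −2p + 4.
Setting these equal: 8p + 1 = −2p + 4 ⇒ 10p = 3 ⇒ p = 3/10, and the value is (8)·(3/10) + 1 = 17/5.
For Player II: with q = P(b2), equating Top's and Bottom's payoffs gives 7q + 2 = −3q + 4 ⇒ q = 1/5.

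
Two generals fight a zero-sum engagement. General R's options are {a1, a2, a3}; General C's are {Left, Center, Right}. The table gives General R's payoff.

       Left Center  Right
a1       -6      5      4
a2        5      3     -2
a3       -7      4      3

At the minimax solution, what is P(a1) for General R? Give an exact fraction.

7/17

Row minima: a1 → -6, a2 → -2, a3 → -7; maximin = -2.
Column maxima: Left → 5, Center → 5, Right → 4; minimax = 4.
-2 ≠ 4, so there is no saddle point; optimal play is mixed.
a3 is strictly dominated by a1, so General R never plays it.
Center is strictly dominated by Right (it gives General R strictly more in every row), so General C never plays it.
On the remaining 2×2 (a1, a2 vs Left, Right):
Let General R play a1 with probability p. Expected payoff against Left: (-6)p + 5(1−p) = −11p + 5; against Right: 4p + (-2)(1−p) = 6p − 2.
Setting these equal: −11p + 5 = 6p − 2 ⇒ −17p = -7 ⇒ p = 7/17, and the value is (-11)·(7/17) + 5 = 8/17.
For General C: with q = P(Left), equating a1's and a2's payoffs gives −10q + 4 = 7q − 2 ⇒ q = 6/17.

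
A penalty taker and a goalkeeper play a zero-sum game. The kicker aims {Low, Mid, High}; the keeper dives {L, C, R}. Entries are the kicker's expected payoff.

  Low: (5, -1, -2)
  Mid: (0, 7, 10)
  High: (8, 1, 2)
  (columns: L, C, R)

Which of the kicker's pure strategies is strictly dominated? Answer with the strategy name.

High gives a strictly higher payoff than Low against every column: 8 > 5, 1 > -1, 2 > -2.
So Low is strictly dominated and the kicker never plays it.

Low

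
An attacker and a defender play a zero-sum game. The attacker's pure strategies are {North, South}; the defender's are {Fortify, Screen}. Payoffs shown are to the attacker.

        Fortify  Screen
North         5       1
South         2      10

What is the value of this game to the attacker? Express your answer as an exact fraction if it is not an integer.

Row minima: North → 1, South → 2; maximin = 2.
Column maxima: Fortify → 5, Screen → 10; minimax = 5.
2 ≠ 5, so there is no saddle point; optimal play is mixed.
Let the attacker play North with probability p. Expected payoff against Fortify: 5p + 2(1−p) = 3p + 2; against Screen: 1p + 10(1−p) = −9p + 10.
Setting these equal: 3p + 2 = −9p + 10 ⇒ 12p = 8 ⇒ p = 2/3, and the value is (3)·(2/3) + 2 = 4.
For the defender: with q = P(Fortify), equating North's and South's payoffs gives 4q + 1 = −8q + 10 ⇒ q = 3/4.

4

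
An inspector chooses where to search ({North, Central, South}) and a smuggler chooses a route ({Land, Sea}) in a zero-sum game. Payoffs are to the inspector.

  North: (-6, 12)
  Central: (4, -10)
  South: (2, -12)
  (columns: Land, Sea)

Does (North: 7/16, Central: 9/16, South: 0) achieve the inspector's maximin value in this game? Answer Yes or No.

Yes

Against Land this mix gives (7/16)·(-6) + (9/16)·4 = -3/8.
Against Sea this mix gives (7/16)·12 + (9/16)·(-10) = -3/8.
All of the smuggler's active replies (Land, Sea) yield -3/8, and no column does worse for the inspector. The mix makes the smuggler indifferent and guarantees -3/8, so it is optimal.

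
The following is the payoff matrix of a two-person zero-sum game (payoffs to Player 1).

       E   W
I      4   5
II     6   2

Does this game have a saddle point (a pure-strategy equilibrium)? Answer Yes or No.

No

Row minima: I → 4, II → 2; maximin = 4.
Column maxima: E → 6, W → 5; minimax = 5.
4 ≠ 5, so no pure-strategy equilibrium exists.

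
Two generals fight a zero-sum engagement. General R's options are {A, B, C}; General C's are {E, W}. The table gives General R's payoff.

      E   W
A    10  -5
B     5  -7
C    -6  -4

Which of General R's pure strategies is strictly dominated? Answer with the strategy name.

A gives a strictly higher payoff than B against every column: 10 > 5, -5 > -7.
So B is strictly dominated and General R never plays it.

B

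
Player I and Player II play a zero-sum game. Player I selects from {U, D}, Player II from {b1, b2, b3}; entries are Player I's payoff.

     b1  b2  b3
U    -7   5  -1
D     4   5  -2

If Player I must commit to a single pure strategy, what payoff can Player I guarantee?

-2

Row minima: U → -7, D → -2.
The best of these is -2.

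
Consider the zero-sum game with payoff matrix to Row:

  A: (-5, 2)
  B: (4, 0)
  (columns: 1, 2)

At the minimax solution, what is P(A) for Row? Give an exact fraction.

4/11

Row minima: A → -5, B → 0; maximin = 0.
Column maxima: 1 → 4, 2 → 2; minimax = 2.
0 ≠ 2, so there is no saddle point; optimal play is mixed.
Let Row play A with probability p. Expected payoff against 1: (-5)p + 4(1−p) = −9p + 4; against 2: 2p + 0(1−p) = 2p.
Setting these equal: −9p + 4 = 2p ⇒ −11p = -4 ⇒ p = 4/11, and the value is (-9)·(4/11) + 4 = 8/11.
For Column: with q = P(1), equating A's and B's payoffs gives −7q + 2 = 4q ⇒ q = 2/11.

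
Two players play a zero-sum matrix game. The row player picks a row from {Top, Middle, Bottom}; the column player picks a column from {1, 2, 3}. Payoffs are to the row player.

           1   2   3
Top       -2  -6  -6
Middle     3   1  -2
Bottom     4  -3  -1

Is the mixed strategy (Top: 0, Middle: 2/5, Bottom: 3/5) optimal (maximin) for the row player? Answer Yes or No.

Against 1 this mix gives (2/5)·3 + (3/5)·4 = 18/5.
Against 2 this mix gives (2/5)·1 + (3/5)·(-3) = -7/5.
Against 3 this mix gives (2/5)·(-2) + (3/5)·(-1) = -7/5.
All of the column player's active replies (2, 3) yield -7/5, and no column does worse for the row player. The mix makes the column player indifferent and guarantees -7/5, so it is optimal.

Yes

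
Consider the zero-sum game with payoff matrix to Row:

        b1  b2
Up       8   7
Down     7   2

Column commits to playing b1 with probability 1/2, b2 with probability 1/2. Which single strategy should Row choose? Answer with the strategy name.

Up

Expected payoff of Up: (1/2)·8 + (1/2)·7 = 15/2.
Expected payoff of Down: (1/2)·7 + (1/2)·2 = 9/2.
The largest is 15/2, so Row's best response is Up.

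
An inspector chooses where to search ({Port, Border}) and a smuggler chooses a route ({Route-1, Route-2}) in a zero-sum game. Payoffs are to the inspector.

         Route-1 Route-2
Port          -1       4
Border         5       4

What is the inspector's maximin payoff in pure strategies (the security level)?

Row minima: Port → -1, Border → 4.
The best of these is 4.

4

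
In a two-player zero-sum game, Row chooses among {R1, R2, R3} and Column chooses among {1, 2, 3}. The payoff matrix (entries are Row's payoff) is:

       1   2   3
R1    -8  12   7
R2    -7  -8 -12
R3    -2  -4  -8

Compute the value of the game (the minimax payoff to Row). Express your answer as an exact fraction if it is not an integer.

-26/7

Row minima: R1 → -8, R2 → -12, R3 → -8; maximin = -8.
Column maxima: 1 → -2, 2 → 12, 3 → 7; minimax = -2.
-8 ≠ -2, so there is no saddle point; optimal play is mixed.
R2 is strictly dominated by R3, so Row never plays it.
2 is strictly dominated by 3 (it gives Row strictly more in every row), so Column never plays it.
On the remaining 2×2 (R1, R3 vs 1, 3):
Let Row play R1 with probability p. Expected payoff against 1: (-8)p + (-2)(1−p) = −6p − 2; against 3: 7p + (-8)(1−p) = 15p − 8.
Setting these equal: −6p − 2 = 15p − 8 ⇒ −21p = -6 ⇒ p = 2/7, and the value is (-6)·(2/7) − 2 = -26/7.
For Column: with q = P(1), equating R1's and R3's payoffs gives −15q + 7 = 6q − 8 ⇒ q = 5/7.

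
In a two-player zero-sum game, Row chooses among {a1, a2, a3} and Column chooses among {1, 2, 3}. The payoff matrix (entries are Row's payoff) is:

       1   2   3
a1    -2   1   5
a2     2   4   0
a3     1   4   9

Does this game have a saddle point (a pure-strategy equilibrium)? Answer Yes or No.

Row minima: a1 → -2, a2 → 0, a3 → 1; maximin = 1.
Column maxima: 1 → 2, 2 → 4, 3 → 9; minimax = 2.
1 ≠ 2, so no pure-strategy equilibrium exists.

No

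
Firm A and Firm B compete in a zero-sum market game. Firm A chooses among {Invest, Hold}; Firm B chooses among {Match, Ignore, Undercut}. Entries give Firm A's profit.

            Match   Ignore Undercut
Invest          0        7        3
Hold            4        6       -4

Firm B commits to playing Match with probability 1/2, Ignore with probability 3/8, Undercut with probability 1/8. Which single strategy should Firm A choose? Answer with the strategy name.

Hold

Expected payoff of Invest: (1/2)·0 + (3/8)·7 + (1/8)·3 = 3.
Expected payoff of Hold: (1/2)·4 + (3/8)·6 + (1/8)·(-4) = 15/4.
The largest is 15/4, so Firm A's best response is Hold.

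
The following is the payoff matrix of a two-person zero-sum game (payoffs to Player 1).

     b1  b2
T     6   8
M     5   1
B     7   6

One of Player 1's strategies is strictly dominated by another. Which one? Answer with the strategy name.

M

T gives a strictly higher payoff than M against every column: 6 > 5, 8 > 1.
So M is strictly dominated and Player 1 never plays it.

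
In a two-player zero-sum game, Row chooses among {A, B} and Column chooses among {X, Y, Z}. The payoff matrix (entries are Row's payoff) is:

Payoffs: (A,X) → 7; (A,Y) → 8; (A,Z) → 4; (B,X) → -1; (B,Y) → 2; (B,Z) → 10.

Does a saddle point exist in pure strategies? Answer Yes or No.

No

Row minima: A → 4, B → -1; maximin = 4.
Column maxima: X → 7, Y → 8, Z → 10; minimax = 7.
4 ≠ 7, so no pure-strategy equilibrium exists.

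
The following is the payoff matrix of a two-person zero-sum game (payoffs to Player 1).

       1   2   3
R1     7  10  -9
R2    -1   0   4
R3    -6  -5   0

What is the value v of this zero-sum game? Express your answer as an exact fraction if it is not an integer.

19/21

Row minima: R1 → -9, R2 → -1, R3 → -6; maximin = -1.
Column maxima: 1 → 7, 2 → 10, 3 → 4; minimax = 4.
-1 ≠ 4, so there is no saddle point; optimal play is mixed.
R3 is strictly dominated by R2, so Player 1 never plays it.
2 is strictly dominated by 1 (it gives Player 1 strictly more in every row), so Player 2 never plays it.
On the remaining 2×2 (R1, R2 vs 1, 3):
Let Player 1 play R1 with probability p. Expected payoff against 1: 7p + (-1)(1−p) = 8p − 1; against 3: (-9)p + 4(1−p) = −13p + 4.
Setting these equal: 8p − 1 = −13p + 4 ⇒ 21p = 5 ⇒ p = 5/21, and the value is (8)·(5/21) − 1 = 19/21.
For Player 2: with q = P(1), equating R1's and R2's payoffs gives 16q − 9 = −5q + 4 ⇒ q = 13/21.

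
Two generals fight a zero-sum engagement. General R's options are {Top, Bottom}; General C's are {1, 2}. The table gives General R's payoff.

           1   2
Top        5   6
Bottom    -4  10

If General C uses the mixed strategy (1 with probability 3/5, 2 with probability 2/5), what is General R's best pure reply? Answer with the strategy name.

Expected payoff of Top: (3/5)·5 + (2/5)·6 = 27/5.
Expected payoff of Bottom: (3/5)·(-4) + (2/5)·10 = 8/5.
The largest is 27/5, so General R's best response is Top.

Top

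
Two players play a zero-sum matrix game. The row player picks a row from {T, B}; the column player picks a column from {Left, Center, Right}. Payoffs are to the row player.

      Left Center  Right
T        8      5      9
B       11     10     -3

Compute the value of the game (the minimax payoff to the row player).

105/17

Row minima: T → 5, B → -3; maximin = 5.
Column maxima: Left → 11, Center → 10, Right → 9; minimax = 9.
5 ≠ 9, so there is no saddle point; optimal play is mixed.
Left is strictly dominated by Center (it gives the row player strictly more in every row), so the column player never plays it.
On the remaining 2×2 (T, B vs Center, Right):
Let the row player play T with probability p. Expected payoff against Center: 5p + 10(1−p) = −5p + 10; against Right: 9p + (-3)(1−p) = 12p − 3.
Setting these equal: −5p + 10 = 12p − 3 ⇒ −17p = -13 ⇒ p = 13/17, and the value is (-5)·(13/17) + 10 = 105/17.
For the column player: with q = P(Center), equating T's and B's payoffs gives −4q + 9 = 13q − 3 ⇒ q = 12/17.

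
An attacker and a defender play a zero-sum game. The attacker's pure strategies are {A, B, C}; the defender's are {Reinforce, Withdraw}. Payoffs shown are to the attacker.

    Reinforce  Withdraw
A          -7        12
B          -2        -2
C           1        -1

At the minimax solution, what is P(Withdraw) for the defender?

Row minima: A → -7, B → -2, C → -1; maximin = -1.
Column maxima: Reinforce → 1, Withdraw → 12; minimax = 1.
-1 ≠ 1, so there is no saddle point; optimal play is mixed.
B is strictly dominated by C, so the attacker never plays it.
On the remaining 2×2 (A, C vs Reinforce, Withdraw):
Let the attacker play A with probability p. Expected payoff against Reinforce: (-7)p + 1(1−p) = −8p + 1; against Withdraw: 12p + (-1)(1−p) = 13p − 1.
Setting these equal: −8p + 1 = 13p − 1 ⇒ −21p = -2 ⇒ p = 2/21, and the value is (-8)·(2/21) + 1 = 5/21.
For the defender: with q = P(Reinforce), equating A's and C's payoffs gives −19q + 12 = 2q − 1 ⇒ q = 13/21.

8/21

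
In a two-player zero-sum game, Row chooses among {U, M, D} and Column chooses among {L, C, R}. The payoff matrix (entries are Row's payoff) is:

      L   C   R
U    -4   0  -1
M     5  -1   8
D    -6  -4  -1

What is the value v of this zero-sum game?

Row minima: U → -4, M → -1, D → -6; maximin = -1.
Column maxima: L → 5, C → 0, R → 8; minimax = 0.
-1 ≠ 0, so there is no saddle point; optimal play is mixed.
D is strictly dominated by M, so Row never plays it.
R is strictly dominated by L (it gives Row strictly more in every row), so Column never plays it.
On the remaining 2×2 (U, M vs L, C):
Let Row play U with probability p. Expected payoff against L: (-4)p + 5(1−p) = −9p + 5; against C: 0p + (-1)(1−p) = p − 1.
Setting these equal: −9p + 5 = p − 1 ⇒ −10p = -6 ⇒ p = 3/5, and the value is (-9)·(3/5) + 5 = -2/5.
For Column: with q = P(L), equating U's and M's payoffs gives −4q = 6q − 1 ⇒ q = 1/10.

-2/5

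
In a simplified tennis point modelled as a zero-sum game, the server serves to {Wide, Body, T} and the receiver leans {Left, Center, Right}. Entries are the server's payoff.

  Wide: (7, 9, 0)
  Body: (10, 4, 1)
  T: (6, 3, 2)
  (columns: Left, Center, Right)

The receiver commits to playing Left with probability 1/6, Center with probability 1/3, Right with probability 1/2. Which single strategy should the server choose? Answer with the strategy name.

Expected payoff of Wide: (1/6)·7 + (1/3)·9 + (1/2)·0 = 25/6.
Expected payoff of Body: (1/6)·10 + (1/3)·4 + (1/2)·1 = 7/2.
Expected payoff of T: (1/6)·6 + (1/3)·3 + (1/2)·2 = 3.
The largest is 25/6, so the server's best response is Wide.

Wide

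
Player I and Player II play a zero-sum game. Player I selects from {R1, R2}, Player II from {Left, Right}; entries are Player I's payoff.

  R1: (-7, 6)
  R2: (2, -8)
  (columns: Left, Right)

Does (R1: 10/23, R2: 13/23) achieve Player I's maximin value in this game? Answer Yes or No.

Yes

Against Left this mix gives (10/23)·(-7) + (13/23)·2 = -44/23.
Against Right this mix gives (10/23)·6 + (13/23)·(-8) = -44/23.
All of Player II's active replies (Left, Right) yield -44/23, and no column does worse for Player I. The mix makes Player II indifferent and guarantees -44/23, so it is optimal.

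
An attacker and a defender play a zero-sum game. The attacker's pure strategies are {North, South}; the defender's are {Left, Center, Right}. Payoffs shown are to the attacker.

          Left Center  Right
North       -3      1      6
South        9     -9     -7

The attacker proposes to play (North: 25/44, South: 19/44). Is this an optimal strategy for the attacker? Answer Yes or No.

No

Against Left this mix gives (25/44)·(-3) + (19/44)·9 = 24/11.
Against Center this mix gives (25/44)·1 + (19/44)·(-9) = -73/22.
Against Right this mix gives (25/44)·6 + (19/44)·(-7) = 17/44.
The defender will play Center, holding the attacker to -73/22. Shifting weight toward the row that does better against Center would raise this floor (the equalizing mix achieves -9/11 against both Center and Left), so the proposed strategy is not optimal.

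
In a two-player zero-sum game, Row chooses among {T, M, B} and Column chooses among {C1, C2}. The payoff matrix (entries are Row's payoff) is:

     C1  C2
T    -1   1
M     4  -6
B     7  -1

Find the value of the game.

3/5

Row minima: T → -1, M → -6, B → -1; maximin = -1.
Column maxima: C1 → 7, C2 → 1; minimax = 1.
-1 ≠ 1, so there is no saddle point; optimal play is mixed.
M is strictly dominated by B, so Row never plays it.
On the remaining 2×2 (T, B vs C1, C2):
Let Row play T with probability p. Expected payoff against C1: (-1)p + 7(1−p) = −8p + 7; against C2: 1p + (-1)(1−p) = 2p − 1.
Setting these equal: −8p + 7 = 2p − 1 ⇒ −10p = -8 ⇒ p = 4/5, and the value is (-8)·(4/5) + 7 = 3/5.
For Column: with q = P(C1), equating T's and B's payoffs gives −2q + 1 = 8q − 1 ⇒ q = 1/5.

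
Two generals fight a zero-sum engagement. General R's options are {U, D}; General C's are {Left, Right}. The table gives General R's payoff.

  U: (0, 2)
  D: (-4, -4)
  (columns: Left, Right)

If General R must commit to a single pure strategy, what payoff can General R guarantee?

0

Row minima: U → 0, D → -4.
The best of these is 0.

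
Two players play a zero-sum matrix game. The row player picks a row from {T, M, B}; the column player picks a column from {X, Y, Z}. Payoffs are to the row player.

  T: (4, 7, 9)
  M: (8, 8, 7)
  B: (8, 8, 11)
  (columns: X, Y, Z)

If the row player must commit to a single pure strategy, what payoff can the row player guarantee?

Row minima: T → 4, M → 7, B → 8.
The best of these is 8.

8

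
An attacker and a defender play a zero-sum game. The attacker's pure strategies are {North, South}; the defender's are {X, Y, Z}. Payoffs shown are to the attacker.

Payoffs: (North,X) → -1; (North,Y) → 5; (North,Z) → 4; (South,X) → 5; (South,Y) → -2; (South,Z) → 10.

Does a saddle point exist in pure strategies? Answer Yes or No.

No

Row minima: North → -1, South → -2; maximin = -1.
Column maxima: X → 5, Y → 5, Z → 10; minimax = 5.
-1 ≠ 5, so no pure-strategy equilibrium exists.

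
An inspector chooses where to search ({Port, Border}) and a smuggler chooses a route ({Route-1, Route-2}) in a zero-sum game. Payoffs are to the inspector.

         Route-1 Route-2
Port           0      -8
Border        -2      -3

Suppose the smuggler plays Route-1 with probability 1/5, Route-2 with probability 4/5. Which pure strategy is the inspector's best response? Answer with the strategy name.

Expected payoff of Port: (1/5)·0 + (4/5)·(-8) = -32/5.
Expected payoff of Border: (1/5)·(-2) + (4/5)·(-3) = -14/5.
The largest is -14/5, so the inspector's best response is Border.

Border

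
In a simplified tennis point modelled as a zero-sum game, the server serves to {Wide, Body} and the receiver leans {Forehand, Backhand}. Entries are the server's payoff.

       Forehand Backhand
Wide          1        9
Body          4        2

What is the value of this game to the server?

Row minima: Wide → 1, Body → 2; maximin = 2.
Column maxima: Forehand → 4, Backhand → 9; minimax = 4.
2 ≠ 4, so there is no saddle point; optimal play is mixed.
Let the server play Wide with probability p. Expected payoff against Forehand: 1p + 4(1−p) = −3p + 4; against Backhand: 9p + 2(1−p) = 7p + 2.
Setting these equal: −3p + 4 = 7p + 2 ⇒ −10p = -2 ⇒ p = 1/5, and the value is (-3)·(1/5) + 4 = 17/5.
For the receiver: with q = P(Forehand), equating Wide's and Body's payoffs gives −8q + 9 = 2q + 2 ⇒ q = 7/10.

17/5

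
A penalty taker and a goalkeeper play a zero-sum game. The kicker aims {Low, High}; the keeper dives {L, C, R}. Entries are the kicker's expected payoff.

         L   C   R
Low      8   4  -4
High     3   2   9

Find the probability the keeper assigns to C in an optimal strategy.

Row minima: Low → -4, High → 2; maximin = 2.
Column maxima: L → 8, C → 4, R → 9; minimax = 4.
2 ≠ 4, so there is no saddle point; optimal play is mixed.
L is strictly dominated by C (it gives the kicker strictly more in every row), so the keeper never plays it.
On the remaining 2×2 (Low, High vs C, R):
Let the kicker play Low with probability p. Expected payoff against C: 4p + 2(1−p) = 2p + 2; against R: (-4)p + 9(1−p) = −13p + 9.
Setting these equal: 2p + 2 = −13p + 9 ⇒ 15p = 7 ⇒ p = 7/15, and the value is (2)·(7/15) + 2 = 44/15.
For the keeper: with q = P(C), equating Low's and High's payoffs gives 8q − 4 = −7q + 9 ⇒ q = 13/15.

13/15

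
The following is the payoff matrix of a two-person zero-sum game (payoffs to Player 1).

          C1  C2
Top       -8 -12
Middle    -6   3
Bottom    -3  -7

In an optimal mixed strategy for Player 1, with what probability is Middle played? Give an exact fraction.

4/13

Row minima: Top → -12, Middle → -6, Bottom → -7; maximin = -6.
Column maxima: C1 → -3, C2 → 3; minimax = -3.
-6 ≠ -3, so there is no saddle point; optimal play is mixed.
Top is strictly dominated by Middle, so Player 1 never plays it.
On the remaining 2×2 (Middle, Bottom vs C1, C2):
Let Player 1 play Middle with probability p. Expected payoff against C1: (-6)p + (-3)(1−p) = −3p − 3; against C2: 3p + (-7)(1−p) = 10p − 7.
Setting these equal: −3p − 3 = 10p − 7 ⇒ −13p = -4 ⇒ p = 4/13, and the value is (-3)·(4/13) − 3 = -51/13.
For Player 2: with q = P(C1), equating Middle's and Bottom's payoffs gives −9q + 3 = 4q − 7 ⇒ q = 10/13.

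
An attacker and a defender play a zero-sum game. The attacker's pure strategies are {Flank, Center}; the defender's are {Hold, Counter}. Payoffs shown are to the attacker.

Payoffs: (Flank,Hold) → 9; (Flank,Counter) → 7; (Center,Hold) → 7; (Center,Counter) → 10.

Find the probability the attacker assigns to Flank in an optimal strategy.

3/5

Row minima: Flank → 7, Center → 7; maximin = 7.
Column maxima: Hold → 9, Counter → 10; minimax = 9.
7 ≠ 9, so there is no saddle point; optimal play is mixed.
Let the attacker play Flank with probability p. Expected payoff against Hold: 9p + 7(1−p) = 2p + 7; against Counter: 7p + 10(1−p) = −3p + 10.
Setting these equal: 2p + 7 = −3p + 10 ⇒ 5p = 3 ⇒ p = 3/5, and the value is (2)·(3/5) + 7 = 41/5.
For the defender: with q = P(Hold), equating Flank's and Center's payoffs gives 2q + 7 = −3q + 10 ⇒ q = 3/5.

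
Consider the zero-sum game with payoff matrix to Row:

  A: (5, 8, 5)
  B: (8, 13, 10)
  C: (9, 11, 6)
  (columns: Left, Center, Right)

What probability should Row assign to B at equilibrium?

Row minima: A → 5, B → 8, C → 6; maximin = 8.
Column maxima: Left → 9, Center → 13, Right → 10; minimax = 9.
8 ≠ 9, so there is no saddle point; optimal play is mixed.
A is strictly dominated by B, so Row never plays it.
Center is strictly dominated by Left (it gives Row strictly more in every row), so Column never plays it.
On the remaining 2×2 (B, C vs Left, Right):
Let Row play B with probability p. Expected payoff against Left: 8p + 9(1−p) = −p + 9; against Right: 10p + 6(1−p) = 4p + 6.
Setting these equal: −p + 9 = 4p + 6 ⇒ −5p = -3 ⇒ p = 3/5, and the value is (-1)·(3/5) + 9 = 42/5.
For Column: with q = P(Left), equating B's and C's payoffs gives −2q + 10 = 3q + 6 ⇒ q = 4/5.

3/5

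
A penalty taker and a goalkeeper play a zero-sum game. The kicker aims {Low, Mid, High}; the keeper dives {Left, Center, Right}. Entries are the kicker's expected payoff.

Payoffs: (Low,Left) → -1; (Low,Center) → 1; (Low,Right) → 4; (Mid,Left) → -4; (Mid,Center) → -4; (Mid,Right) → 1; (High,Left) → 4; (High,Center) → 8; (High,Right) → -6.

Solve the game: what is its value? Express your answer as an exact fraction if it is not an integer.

2/3

Row minima: Low → -1, Mid → -4, High → -6; maximin = -1.
Column maxima: Left → 4, Center → 8, Right → 4; minimax = 4.
-1 ≠ 4, so there is no saddle point; optimal play is mixed.
Mid is strictly dominated by Low, so the kicker never plays it.
With Mid eliminated, Center is strictly dominated by Left (it gives the kicker strictly more in every remaining row), so the keeper never plays it.
On the remaining 2×2 (Low, High vs Left, Right):
Let the kicker play Low with probability p. Expected payoff against Left: (-1)p + 4(1−p) = −5p + 4; against Right: 4p + (-6)(1−p) = 10p − 6.
Setting these equal: −5p + 4 = 10p − 6 ⇒ −15p = -10 ⇒ p = 2/3, and the value is (-5)·(2/3) + 4 = 2/3.
For the keeper: with q = P(Left), equating Low's and High's payoffs gives −5q + 4 = 10q − 6 ⇒ q = 2/3.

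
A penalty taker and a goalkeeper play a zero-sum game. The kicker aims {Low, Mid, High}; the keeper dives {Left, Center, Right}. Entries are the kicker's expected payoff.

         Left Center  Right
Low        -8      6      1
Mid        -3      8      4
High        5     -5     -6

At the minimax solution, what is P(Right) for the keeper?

4/9

Row minima: Low → -8, Mid → -3, High → -6; maximin = -3.
Column maxima: Left → 5, Center → 8, Right → 4; minimax = 4.
-3 ≠ 4, so there is no saddle point; optimal play is mixed.
Low is strictly dominated by Mid, so the kicker never plays it.
Center is strictly dominated by Right (it gives the kicker strictly more in every row), so the keeper never plays it.
On the remaining 2×2 (Mid, High vs Left, Right):
Let the kicker play Mid with probability p. Expected payoff against Left: (-3)p + 5(1−p) = −8p + 5; against Right: 4p + (-6)(1−p) = 10p − 6.
Setting these equal: −8p + 5 = 10p − 6 ⇒ −18p = -11 ⇒ p = 11/18, and the value is (-8)·(11/18) + 5 = 1/9.
For the keeper: with q = P(Left), equating Mid's and High's payoffs gives −7q + 4 = 11q − 6 ⇒ q = 5/9.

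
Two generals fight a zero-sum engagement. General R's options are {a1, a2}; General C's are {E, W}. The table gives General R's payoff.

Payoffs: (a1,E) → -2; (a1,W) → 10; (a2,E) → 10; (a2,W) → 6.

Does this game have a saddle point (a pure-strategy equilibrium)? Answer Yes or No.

No

Row minima: a1 → -2, a2 → 6; maximin = 6.
Column maxima: E → 10, W → 10; minimax = 10.
6 ≠ 10, so no pure-strategy equilibrium exists.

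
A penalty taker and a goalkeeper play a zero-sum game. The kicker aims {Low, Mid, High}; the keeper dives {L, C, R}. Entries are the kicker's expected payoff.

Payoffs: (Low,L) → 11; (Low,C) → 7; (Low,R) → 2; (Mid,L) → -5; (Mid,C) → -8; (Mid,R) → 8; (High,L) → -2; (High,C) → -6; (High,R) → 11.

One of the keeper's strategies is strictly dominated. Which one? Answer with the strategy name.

C holds the kicker's payoff strictly below L in every row: 7 < 11, -8 < -5, -6 < -2.
So L is strictly dominated for the keeper.

L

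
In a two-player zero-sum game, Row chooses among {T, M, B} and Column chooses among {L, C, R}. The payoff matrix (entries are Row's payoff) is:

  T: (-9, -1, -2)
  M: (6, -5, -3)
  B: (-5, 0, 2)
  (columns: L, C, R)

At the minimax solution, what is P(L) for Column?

Row minima: T → -9, M → -5, B → -5; maximin = -5.
Column maxima: L → 6, C → 0, R → 2; minimax = 0.
-5 ≠ 0, so there is no saddle point; optimal play is mixed.
T is strictly dominated by B, so Row never plays it.
With T eliminated, R is strictly dominated by C (it gives Row strictly more in every remaining row), so Column never plays it.
On the remaining 2×2 (M, B vs L, C):
Let Row play M with probability p. Expected payoff against L: 6p + (-5)(1−p) = 11p − 5; against C: (-5)p + 0(1−p) = −5p.
Setting these equal: 11p − 5 = −5p ⇒ 16p = 5 ⇒ p = 5/16, and the value is (11)·(5/16) − 5 = -25/16.
For Column: with q = P(L), equating M's and B's payoffs gives 11q − 5 = −5q ⇒ q = 5/16.

5/16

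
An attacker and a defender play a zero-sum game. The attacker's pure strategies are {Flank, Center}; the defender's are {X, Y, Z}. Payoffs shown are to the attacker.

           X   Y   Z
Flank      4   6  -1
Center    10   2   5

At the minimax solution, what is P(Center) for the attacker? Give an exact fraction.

Row minima: Flank → -1, Center → 2; maximin = 2.
Column maxima: X → 10, Y → 6, Z → 5; minimax = 5.
2 ≠ 5, so there is no saddle point; optimal play is mixed.
X is strictly dominated by Z (it gives the attacker strictly more in every row), so the defender never plays it.
On the remaining 2×2 (Flank, Center vs Y, Z):
Let the attacker play Flank with probability p. Expected payoff against Y: 6p + 2(1−p) = 4p + 2; against Z: (-1)p + 5(1−p) = −6p + 5.
Setting these equal: 4p + 2 = −6p + 5 ⇒ 10p = 3 ⇒ p = 3/10, and the value is (4)·(3/10) + 2 = 16/5.
For the defender: with q = P(Y), equating Flank's and Center's payoffs gives 7q − 1 = −3q + 5 ⇒ q = 3/5.

7/10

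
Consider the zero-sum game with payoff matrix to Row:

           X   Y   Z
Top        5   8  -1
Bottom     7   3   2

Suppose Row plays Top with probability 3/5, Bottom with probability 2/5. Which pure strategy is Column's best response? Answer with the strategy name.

If Column plays X, Row's expected payoff is (3/5)·5 + (2/5)·7 = 29/5.
If Column plays Y, Row's expected payoff is (3/5)·8 + (2/5)·3 = 6.
If Column plays Z, Row's expected payoff is (3/5)·(-1) + (2/5)·2 = 1/5.
Column minimizes Row's payoff; the smallest is 1/5, so the best response is Z.

Z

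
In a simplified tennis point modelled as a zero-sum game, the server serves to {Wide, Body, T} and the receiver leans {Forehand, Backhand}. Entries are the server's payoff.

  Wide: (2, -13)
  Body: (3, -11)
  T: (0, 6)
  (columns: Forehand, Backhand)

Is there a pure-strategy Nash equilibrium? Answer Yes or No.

No

Row minima: Wide → -13, Body → -11, T → 0; maximin = 0.
Column maxima: Forehand → 3, Backhand → 6; minimax = 3.
0 ≠ 3, so no pure-strategy equilibrium exists.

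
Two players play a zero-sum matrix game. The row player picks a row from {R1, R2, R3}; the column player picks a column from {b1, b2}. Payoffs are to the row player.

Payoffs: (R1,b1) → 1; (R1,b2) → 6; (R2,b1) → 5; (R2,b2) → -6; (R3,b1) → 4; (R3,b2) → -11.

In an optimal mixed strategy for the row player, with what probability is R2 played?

5/16

Row minima: R1 → 1, R2 → -6, R3 → -11; maximin = 1.
Column maxima: b1 → 5, b2 → 6; minimax = 5.
1 ≠ 5, so there is no saddle point; optimal play is mixed.
R3 is strictly dominated by R2, so the row player never plays it.
On the remaining 2×2 (R1, R2 vs b1, b2):
Let the row player play R1 with probability p. Expected payoff against b1: 1p + 5(1−p) = −4p + 5; against b2: 6p + (-6)(1−p) = 12p − 6.
Setting these equal: −4p + 5 = 12p − 6 ⇒ −16p = -11 ⇒ p = 11/16, and the value is (-4)·(11/16) + 5 = 9/4.
For the column player: with q = P(b1), equating R1's and R2's payoffs gives −5q + 6 = 11q − 6 ⇒ q = 3/4.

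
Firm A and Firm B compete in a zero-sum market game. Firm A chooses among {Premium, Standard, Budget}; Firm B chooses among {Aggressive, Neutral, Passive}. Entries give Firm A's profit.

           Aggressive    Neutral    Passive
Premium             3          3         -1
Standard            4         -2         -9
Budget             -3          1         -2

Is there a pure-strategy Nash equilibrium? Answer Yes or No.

Yes

Row minima: Premium → -1, Standard → -9, Budget → -3; maximin = -1.
Column maxima: Aggressive → 4, Neutral → 3, Passive → -1; minimax = -1.
maximin = minimax = -1, so a saddle point exists.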